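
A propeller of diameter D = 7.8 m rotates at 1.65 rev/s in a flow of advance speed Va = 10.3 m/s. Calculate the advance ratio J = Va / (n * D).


Formula: J = Va / (n * D)
Step 1 — n * D = 1.65 * 7.8 = 12.87
Step 2 — J = 10.3 / 12.87 ≈ 0.80031 (5 s.f.)

0.80031


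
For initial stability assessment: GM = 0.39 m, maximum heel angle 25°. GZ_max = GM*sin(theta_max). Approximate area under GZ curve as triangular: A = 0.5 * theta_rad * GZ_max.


Formula: GZ_max = GM * sin(theta); Area = 0.5 * theta_rad * GZ_max
Step 1 — GZ_max = 0.39 * sin(25°) = 0.39 * 0.422618 = 0.164821 m
Step 2 — theta_rad = 25 * pi/180 = 0.436332 rad
Step 3 — Area = 0.5 * 0.436332 * 0.164821 ≈ 0.035958 m·rad (5 s.f.)

0.035958 m·rad


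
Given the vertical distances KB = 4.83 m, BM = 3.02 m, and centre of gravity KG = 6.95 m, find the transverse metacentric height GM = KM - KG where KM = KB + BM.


Formula: GM = KB + BM - KG
Step 1 — KM = KB + BM = 4.83 + 3.02 = 7.85 m
Step 2 — GM = KM - KG = 7.85 - 6.95 = 0.9 m

0.9 m


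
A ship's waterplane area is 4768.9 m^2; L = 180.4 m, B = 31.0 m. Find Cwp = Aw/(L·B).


Formula: Cwp = Aw / (L * B)
Step 1 — L * B = 180.4 * 31.0 = 5592.4 m^2
Step 2 — Cwp = 4768.9 / 5592.4 ≈ 0.85275 (5 s.f.)

0.85275


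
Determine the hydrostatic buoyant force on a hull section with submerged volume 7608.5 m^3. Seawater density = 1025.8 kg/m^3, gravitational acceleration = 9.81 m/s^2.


Formula: Fb = rho * g * V
Substituting: Fb = 1025.8 * 9.81 * 7608.5
Intermediate: 1025.8 * 9.81 = 10063.098
Result: Fb = 10063.098 * 7608.5 ≈ 76565000 N (5 s.f.)

76565000 N


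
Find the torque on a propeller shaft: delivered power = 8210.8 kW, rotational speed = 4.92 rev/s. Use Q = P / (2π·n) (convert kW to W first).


Formula: Q = P_W / (2 * pi * n)
Step 1 — P_W = 8210.8 kW * 1000 = 8210800.0 W
Step 2 — 2 * pi * n = 2 * pi * 4.92 = 30.913272
Step 3 — Q = 8210800.0 / 30.913272 ≈ 265610 N·m (5 s.f.)

265610 N·m


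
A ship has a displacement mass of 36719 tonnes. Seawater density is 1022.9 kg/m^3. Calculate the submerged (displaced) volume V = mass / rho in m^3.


Formula: V = mass / rho
Step 1 — convert tonnes to kg: 36719 t * 1000 = 36719000 kg
Step 2 — V = 36719000 / 1022.9 ≈ 35897 m^3 (5 s.f.)

35897 m^3


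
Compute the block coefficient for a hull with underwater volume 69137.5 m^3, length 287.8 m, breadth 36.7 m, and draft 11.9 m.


Formula: Cb = V / (L * B * T)
Step 1 — L * B * T = 287.8 * 36.7 * 11.9 = 125690.894 m^3
Step 2 — Cb = 69137.5 / 125690.894 ≈ 0.55006 (5 s.f.)

0.55006


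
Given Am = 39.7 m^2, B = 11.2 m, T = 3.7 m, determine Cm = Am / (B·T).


Formula: Cm = Am / (B * T)
Step 1 — B * T = 11.2 * 3.7 = 41.44 m^2
Step 2 — Cm = 39.7 / 41.44 ≈ 0.95801 (5 s.f.)

0.95801


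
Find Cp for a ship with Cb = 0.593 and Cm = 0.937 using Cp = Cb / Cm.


Formula: Cp = Cb / Cm
Substituting: Cp = 0.593 / 0.937
Result: Cp ≈ 0.63287 (5 s.f.)

0.63287


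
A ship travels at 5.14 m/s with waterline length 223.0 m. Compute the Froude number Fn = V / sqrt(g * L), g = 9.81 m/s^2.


Formula: Fn = V / sqrt(g * L)
Step 1 — g * L = 9.81 * 223.0 = 2187.63
Step 2 — sqrt(g * L) = sqrt(2187.63) = 46.772107
Step 3 — Fn = 5.14 / 46.772107 ≈ 0.10989 (5 s.f.)

0.10989


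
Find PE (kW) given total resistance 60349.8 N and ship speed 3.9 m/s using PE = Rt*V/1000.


Formula: PE = Rt * V / 1000 (kW)
Step 1 — PE (W) = 60349.8 * 3.9 = 235364.22 W
Step 2 — PE (kW) = 235364.22 / 1000 ≈ 235.36 kW (5 s.f.)

235.36 kW


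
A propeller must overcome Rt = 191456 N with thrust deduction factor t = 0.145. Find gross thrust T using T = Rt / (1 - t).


Formula: T = Rt / (1 - t)
Step 1 — (1 - t) = 1 - 0.145 = 0.855
Step 2 — T = 191456 / 0.855 ≈ 223930 N (5 s.f.)

223930 N


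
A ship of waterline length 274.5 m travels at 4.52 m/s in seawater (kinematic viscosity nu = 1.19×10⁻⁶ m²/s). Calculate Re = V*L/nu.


Formula: Re = V * L / nu
Step 1 — V * L = 4.52 * 274.5 = 1240.74 m^2/s
Step 2 — Re = 1240.74 / 1.19e-6 = 1.04e+09

1.04e+09


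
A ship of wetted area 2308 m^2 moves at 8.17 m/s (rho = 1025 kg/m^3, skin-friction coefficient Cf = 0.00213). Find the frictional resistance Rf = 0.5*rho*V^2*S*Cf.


Formula: Rf = 0.5 * rho * V^2 * S * Cf
Step 1 — V^2 = 8.17^2 = 66.7489
Step 2 — 0.5 * rho * V^2 = 0.5 * 1025 * 66.7489 = 34208.81125
Step 3 — Rf = 34208.81125 * 2308 * 0.00213 ≈ 168170 N (5 s.f.)

168170 N


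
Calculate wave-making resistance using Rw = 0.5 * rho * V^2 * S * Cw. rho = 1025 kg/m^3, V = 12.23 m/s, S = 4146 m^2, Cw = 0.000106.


Formula: Rw = 0.5 * rho * V^2 * S * Cw
Step 1 — V^2 = 12.23^2 = 149.5729
Step 2 — 0.5 * rho * V^2 = 0.5 * 1025 * 149.5729 = 76656.11125
Step 3 — Rw = 76656.11125 * 4146 * 0.000106 ≈ 33689 N (5 s.f.)

33689 N


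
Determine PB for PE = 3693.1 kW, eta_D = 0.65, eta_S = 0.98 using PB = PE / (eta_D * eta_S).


Formula: PB = PE / (eta_D * eta_S)
Step 1 — combined efficiency = eta_D * eta_S = 0.65 * 0.98 = 0.637
Step 2 — PB = 3693.1 / 0.637 ≈ 5797.6 kW (5 s.f.)

5797.6 kW


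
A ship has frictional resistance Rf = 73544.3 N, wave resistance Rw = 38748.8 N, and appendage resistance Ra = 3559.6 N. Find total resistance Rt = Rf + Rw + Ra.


Formula: Rt = Rf + Rw + Ra
Substituting: Rt = 73544.3 + 38748.8 + 3559.6
Result: Rt = 115852.7 N

115852.7 N


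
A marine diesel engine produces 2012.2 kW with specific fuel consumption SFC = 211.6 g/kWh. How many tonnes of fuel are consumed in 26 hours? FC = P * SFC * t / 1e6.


Formula: FC (tonnes) = P * SFC * t / 1,000,000
Step 1 — P * SFC * t = 2012.2 * 211.6 * 26 = 11070319.52 g
Step 2 — FC (tonnes) = 11070319.52 / 1,000,000 ≈ 11.070 tonnes (5 s.f.)

11.070 tonnes


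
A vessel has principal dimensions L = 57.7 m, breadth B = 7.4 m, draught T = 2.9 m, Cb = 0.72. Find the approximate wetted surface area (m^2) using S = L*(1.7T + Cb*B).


Formula: S = 1.7*L*T + V/T with V = Cb*L*B*T, i.e. S = L * (1.7*T + Cb*B)
Step 1 — 1.7*T = 1.7 * 2.9 = 4.93 m
Step 2 — Cb*B = 0.72 * 7.4 = 5.328 m
Step 3 — 1.7*T + Cb*B = 4.93 + 5.328 = 10.258 m
Step 4 — S = 57.7 * 10.258 ≈ 591.89 m^2 (5 s.f.)

591.89 m^2


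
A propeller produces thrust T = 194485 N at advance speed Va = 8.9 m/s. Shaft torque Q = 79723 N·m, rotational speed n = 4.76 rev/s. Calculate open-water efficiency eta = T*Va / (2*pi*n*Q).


Formula: eta = T * Va / (2 * pi * n * Q)
Step 1 — numerator = T * Va = 194485 * 8.9 = 1730916.5
Step 2 — 2 * pi * n = 2 * pi * 4.76 = 29.907962
Step 3 — denominator = 29.907962 * 79723 = 2384352.45
Step 4 — eta = 1730916.5 / 2384352.45 ≈ 0.72595 (5 s.f.)

0.72595


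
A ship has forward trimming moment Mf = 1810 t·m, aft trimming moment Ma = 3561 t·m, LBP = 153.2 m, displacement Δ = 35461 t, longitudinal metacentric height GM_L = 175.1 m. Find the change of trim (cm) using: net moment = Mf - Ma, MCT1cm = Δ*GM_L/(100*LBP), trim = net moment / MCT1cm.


Formula: net trimming moment = Mf - Ma; MCT1cm = Δ*GM_L/(100*LBP); trim = net moment / MCT1cm
Step 1 — net trimming moment = 1810 - 3561 = -1751 t·m
Step 2 — MCT1cm = 35461 * 175.1 / (100 * 153.2) = 405.3016 t·m/cm
Step 3 — trim = -1751 / 405.3016 ≈ -4.3202 cm (5 s.f.)

-4.3202 cm


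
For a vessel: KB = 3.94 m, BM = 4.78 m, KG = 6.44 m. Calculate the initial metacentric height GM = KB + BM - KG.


Formula: GM = KB + BM - KG
Step 1 — KM = KB + BM = 3.94 + 4.78 = 8.72 m
Step 2 — GM = KM - KG = 8.72 - 6.44 = 2.28 m

2.28 m


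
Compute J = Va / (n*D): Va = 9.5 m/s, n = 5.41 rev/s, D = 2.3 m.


Formula: J = Va / (n * D)
Step 1 — n * D = 5.41 * 2.3 = 12.443
Step 2 — J = 9.5 / 12.443 ≈ 0.76348 (5 s.f.)

0.76348


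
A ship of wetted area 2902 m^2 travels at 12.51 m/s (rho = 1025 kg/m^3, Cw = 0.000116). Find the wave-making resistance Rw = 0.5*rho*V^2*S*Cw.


Formula: Rw = 0.5 * rho * V^2 * S * Cw
Step 1 — V^2 = 12.51^2 = 156.5001
Step 2 — 0.5 * rho * V^2 = 0.5 * 1025 * 156.5001 = 80206.30125
Step 3 — Rw = 80206.30125 * 2902 * 0.000116 ≈ 27000 N (5 s.f.)

27000 N


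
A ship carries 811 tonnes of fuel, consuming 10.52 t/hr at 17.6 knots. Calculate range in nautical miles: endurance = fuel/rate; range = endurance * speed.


Formula: endurance = fuel / rate; range = endurance * speed
Step 1 — endurance = 811 / 10.52 = 77.0913 hours
Step 2 — range = 77.0913 * 17.6 ≈ 1356.8 nautical miles (5 s.f.)

1356.8 NM


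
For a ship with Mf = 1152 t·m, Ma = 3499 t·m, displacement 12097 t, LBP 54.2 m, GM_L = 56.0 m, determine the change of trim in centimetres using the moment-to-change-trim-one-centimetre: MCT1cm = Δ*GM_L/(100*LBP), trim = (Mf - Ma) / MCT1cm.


Formula: net trimming moment = Mf - Ma; MCT1cm = Δ*GM_L/(100*LBP); trim = net moment / MCT1cm
Step 1 — net trimming moment = 1152 - 3499 = -2347 t·m
Step 2 — MCT1cm = 12097 * 56.0 / (100 * 54.2) = 124.9875 t·m/cm
Step 3 — trim = -2347 / 124.9875 ≈ -18.778 cm (5 s.f.)

-18.778 cm


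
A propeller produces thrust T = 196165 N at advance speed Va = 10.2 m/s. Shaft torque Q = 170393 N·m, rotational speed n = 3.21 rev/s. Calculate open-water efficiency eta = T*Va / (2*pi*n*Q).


Formula: eta = T * Va / (2 * pi * n * Q)
Step 1 — numerator = T * Va = 196165 * 10.2 = 2000883.0
Step 2 — 2 * pi * n = 2 * pi * 3.21 = 20.169025
Step 3 — denominator = 20.169025 * 170393 = 3436660.68
Step 4 — eta = 2000883.0 / 3436660.68 ≈ 0.58222 (5 s.f.)

0.58222


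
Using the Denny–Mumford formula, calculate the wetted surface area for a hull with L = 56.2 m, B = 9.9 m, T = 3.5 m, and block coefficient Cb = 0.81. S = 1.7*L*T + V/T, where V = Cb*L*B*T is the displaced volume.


Formula: S = 1.7*L*T + V/T with V = Cb*L*B*T, i.e. S = L * (1.7*T + Cb*B)
Step 1 — 1.7*T = 1.7 * 3.5 = 5.95 m
Step 2 — Cb*B = 0.81 * 9.9 = 8.019 m
Step 3 — 1.7*T + Cb*B = 5.95 + 8.019 = 13.969 m
Step 4 — S = 56.2 * 13.969 ≈ 785.06 m^2 (5 s.f.)

785.06 m^2


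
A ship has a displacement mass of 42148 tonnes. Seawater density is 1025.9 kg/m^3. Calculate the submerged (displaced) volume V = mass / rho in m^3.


Formula: V = mass / rho
Step 1 — convert tonnes to kg: 42148 t * 1000 = 42148000 kg
Step 2 — V = 42148000 / 1025.9 ≈ 41084 m^3 (5 s.f.)

41084 m^3


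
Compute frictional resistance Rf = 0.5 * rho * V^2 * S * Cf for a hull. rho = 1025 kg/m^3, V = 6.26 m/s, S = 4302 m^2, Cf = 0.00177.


Formula: Rf = 0.5 * rho * V^2 * S * Cf
Step 1 — V^2 = 6.26^2 = 39.1876
Step 2 — 0.5 * rho * V^2 = 0.5 * 1025 * 39.1876 = 20083.645
Step 3 — Rf = 20083.645 * 4302 * 0.00177 ≈ 152930 N (5 s.f.)

152930 N


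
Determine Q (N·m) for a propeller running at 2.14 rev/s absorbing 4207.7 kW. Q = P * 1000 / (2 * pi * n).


Formula: Q = P_W / (2 * pi * n)
Step 1 — P_W = 4207.7 kW * 1000 = 4207700.0 W
Step 2 — 2 * pi * n = 2 * pi * 2.14 = 13.446017
Step 3 — Q = 4207700.0 / 13.446017 ≈ 312930 N·m (5 s.f.)

312930 N·m


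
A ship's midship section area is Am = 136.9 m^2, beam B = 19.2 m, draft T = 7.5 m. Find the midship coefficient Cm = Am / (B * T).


Formula: Cm = Am / (B * T)
Step 1 — B * T = 19.2 * 7.5 = 144.0 m^2
Step 2 — Cm = 136.9 / 144.0 ≈ 0.95069 (5 s.f.)

0.95069


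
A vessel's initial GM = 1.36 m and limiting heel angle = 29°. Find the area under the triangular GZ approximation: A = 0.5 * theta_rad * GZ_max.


Formula: GZ_max = GM * sin(theta); Area = 0.5 * theta_rad * GZ_max
Step 1 — GZ_max = 1.36 * sin(29°) = 1.36 * 0.48481 = 0.659342 m
Step 2 — theta_rad = 29 * pi/180 = 0.506145 rad
Step 3 — Area = 0.5 * 0.506145 * 0.659342 ≈ 0.16686 m·rad (5 s.f.)

0.16686 m·rad


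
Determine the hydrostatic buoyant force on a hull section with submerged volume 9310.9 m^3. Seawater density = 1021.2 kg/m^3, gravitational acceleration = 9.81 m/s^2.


Formula: Fb = rho * g * V
Substituting: Fb = 1021.2 * 9.81 * 9310.9
Intermediate: 1021.2 * 9.81 = 10017.972
Result: Fb = 10017.972 * 9310.9 ≈ 93276000 N (5 s.f.)

93276000 N


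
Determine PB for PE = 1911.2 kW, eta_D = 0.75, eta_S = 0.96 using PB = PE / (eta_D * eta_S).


Formula: PB = PE / (eta_D * eta_S)
Step 1 — combined efficiency = eta_D * eta_S = 0.75 * 0.96 = 0.72
Step 2 — PB = 1911.2 / 0.72 ≈ 2654.4 kW (5 s.f.)

2654.4 kW


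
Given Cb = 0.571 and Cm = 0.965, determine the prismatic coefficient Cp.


Formula: Cp = Cb / Cm
Substituting: Cp = 0.571 / 0.965
Result: Cp ≈ 0.59171 (5 s.f.)

0.59171


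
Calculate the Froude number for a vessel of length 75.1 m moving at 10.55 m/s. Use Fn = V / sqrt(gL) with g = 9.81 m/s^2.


Formula: Fn = V / sqrt(g * L)
Step 1 — g * L = 9.81 * 75.1 = 736.731
Step 2 — sqrt(g * L) = sqrt(736.731) = 27.142789
Step 3 — Fn = 10.55 / 27.142789 ≈ 0.38869 (5 s.f.)

0.38869


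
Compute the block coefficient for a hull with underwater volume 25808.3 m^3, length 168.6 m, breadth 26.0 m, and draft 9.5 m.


Formula: Cb = V / (L * B * T)
Step 1 — L * B * T = 168.6 * 26.0 * 9.5 = 41644.2 m^3
Step 2 — Cb = 25808.3 / 41644.2 ≈ 0.61973 (5 s.f.)

0.61973


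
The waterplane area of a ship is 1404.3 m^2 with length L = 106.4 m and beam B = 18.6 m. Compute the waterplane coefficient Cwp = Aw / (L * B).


Formula: Cwp = Aw / (L * B)
Step 1 — L * B = 106.4 * 18.6 = 1979.04 m^2
Step 2 — Cwp = 1404.3 / 1979.04 ≈ 0.70959 (5 s.f.)

0.70959


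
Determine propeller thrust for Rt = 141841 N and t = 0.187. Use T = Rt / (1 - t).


Formula: T = Rt / (1 - t)
Step 1 — (1 - t) = 1 - 0.187 = 0.813
Step 2 — T = 141841 / 0.813 ≈ 174470 N (5 s.f.)

174470 N


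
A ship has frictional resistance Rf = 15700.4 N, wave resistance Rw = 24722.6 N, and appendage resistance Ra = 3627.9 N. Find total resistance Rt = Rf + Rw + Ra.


Formula: Rt = Rf + Rw + Ra
Substituting: Rt = 15700.4 + 24722.6 + 3627.9
Result: Rt = 44050.9 N

44050.9 N


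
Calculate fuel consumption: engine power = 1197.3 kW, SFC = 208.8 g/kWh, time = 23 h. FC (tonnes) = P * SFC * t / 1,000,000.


Formula: FC (tonnes) = P * SFC * t / 1,000,000
Step 1 — P * SFC * t = 1197.3 * 208.8 * 23 = 5749913.52 g
Step 2 — FC (tonnes) = 5749913.52 / 1,000,000 ≈ 5.7499 tonnes (5 s.f.)

5.7499 tonnes


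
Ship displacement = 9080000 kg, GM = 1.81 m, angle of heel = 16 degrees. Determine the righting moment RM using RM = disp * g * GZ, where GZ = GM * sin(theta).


Formula: GZ = GM * sin(theta); RM = disp * g * GZ
Step 1 — GZ = 1.81 * sin(16°) = 1.81 * 0.275637 = 0.498903 m
Step 2 — RM = 9080000 * 9.81 * 0.498903 ≈ 44440000 N·m (5 s.f.)

44440000 N·m


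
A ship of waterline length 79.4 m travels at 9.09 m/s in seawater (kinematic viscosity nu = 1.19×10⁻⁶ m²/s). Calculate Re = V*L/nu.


Formula: Re = V * L / nu
Step 1 — V * L = 9.09 * 79.4 = 721.746 m^2/s
Step 2 — Re = 721.746 / 1.19e-6 = 6.07e+08

6.07e+08


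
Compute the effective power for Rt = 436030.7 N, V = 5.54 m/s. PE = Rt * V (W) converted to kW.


Formula: PE = Rt * V / 1000 (kW)
Step 1 — PE (W) = 436030.7 * 5.54 = 2415610.078 W
Step 2 — PE (kW) = 2415610.078 / 1000 ≈ 2415.6 kW (5 s.f.)

2415.6 kW


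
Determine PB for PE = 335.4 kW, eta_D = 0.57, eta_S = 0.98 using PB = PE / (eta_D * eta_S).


Formula: PB = PE / (eta_D * eta_S)
Step 1 — combined efficiency = eta_D * eta_S = 0.57 * 0.98 = 0.5586
Step 2 — PB = 335.4 / 0.5586 ≈ 600.43 kW (5 s.f.)

600.43 kW


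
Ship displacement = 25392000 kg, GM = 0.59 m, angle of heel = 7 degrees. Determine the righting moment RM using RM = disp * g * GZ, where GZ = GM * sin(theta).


Formula: GZ = GM * sin(theta); RM = disp * g * GZ
Step 1 — GZ = 0.59 * sin(7°) = 0.59 * 0.121869 = 0.071903 m
Step 2 — RM = 25392000 * 9.81 * 0.071903 ≈ 17911000 N·m (5 s.f.)

17911000 N·m


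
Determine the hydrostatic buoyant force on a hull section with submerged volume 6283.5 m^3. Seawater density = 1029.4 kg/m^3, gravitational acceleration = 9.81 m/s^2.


Formula: Fb = rho * g * V
Substituting: Fb = 1029.4 * 9.81 * 6283.5
Intermediate: 1029.4 * 9.81 = 10098.414
Result: Fb = 10098.414 * 6283.5 ≈ 63453000 N (5 s.f.)

63453000 N


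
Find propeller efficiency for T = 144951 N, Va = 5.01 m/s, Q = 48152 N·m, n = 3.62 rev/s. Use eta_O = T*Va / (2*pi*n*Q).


Formula: eta = T * Va / (2 * pi * n * Q)
Step 1 — numerator = T * Va = 144951 * 5.01 = 726204.51
Step 2 — 2 * pi * n = 2 * pi * 3.62 = 22.745131
Step 3 — denominator = 22.745131 * 48152 = 1095223.55
Step 4 — eta = 726204.51 / 1095223.55 ≈ 0.66307 (5 s.f.)

0.66307


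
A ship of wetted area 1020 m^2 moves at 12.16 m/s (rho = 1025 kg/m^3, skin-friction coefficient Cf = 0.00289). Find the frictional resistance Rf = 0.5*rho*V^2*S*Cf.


Formula: Rf = 0.5 * rho * V^2 * S * Cf
Step 1 — V^2 = 12.16^2 = 147.8656
Step 2 — 0.5 * rho * V^2 = 0.5 * 1025 * 147.8656 = 75781.12
Step 3 — Rf = 75781.12 * 1020 * 0.00289 ≈ 223390 N (5 s.f.)

223390 N


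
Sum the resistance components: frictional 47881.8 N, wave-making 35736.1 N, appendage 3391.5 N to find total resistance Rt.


Formula: Rt = Rf + Rw + Ra
Substituting: Rt = 47881.8 + 35736.1 + 3391.5
Result: Rt = 87009.4 N

87009.4 N


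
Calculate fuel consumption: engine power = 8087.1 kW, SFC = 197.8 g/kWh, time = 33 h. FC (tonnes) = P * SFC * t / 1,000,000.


Formula: FC (tonnes) = P * SFC * t / 1,000,000
Step 1 — P * SFC * t = 8087.1 * 197.8 * 33 = 52787736.54 g
Step 2 — FC (tonnes) = 52787736.54 / 1,000,000 ≈ 52.788 tonnes (5 s.f.)

52.788 tonnes


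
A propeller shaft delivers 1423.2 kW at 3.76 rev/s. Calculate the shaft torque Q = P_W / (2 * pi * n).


Formula: Q = P_W / (2 * pi * n)
Step 1 — P_W = 1423.2 kW * 1000 = 1423200.0 W
Step 2 — 2 * pi * n = 2 * pi * 3.76 = 23.624777
Step 3 — Q = 1423200.0 / 23.624777 ≈ 60242 N·m (5 s.f.)

60242 N·m


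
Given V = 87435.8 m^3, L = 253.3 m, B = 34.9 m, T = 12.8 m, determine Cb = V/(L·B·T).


Formula: Cb = V / (L * B * T)
Step 1 — L * B * T = 253.3 * 34.9 * 12.8 = 113154.176 m^3
Step 2 — Cb = 87435.8 / 113154.176 ≈ 0.77271 (5 s.f.)

0.77271


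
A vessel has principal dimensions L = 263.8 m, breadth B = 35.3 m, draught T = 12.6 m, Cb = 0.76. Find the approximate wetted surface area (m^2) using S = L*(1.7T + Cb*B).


Formula: S = 1.7*L*T + V/T with V = Cb*L*B*T, i.e. S = L * (1.7*T + Cb*B)
Step 1 — 1.7*T = 1.7 * 12.6 = 21.42 m
Step 2 — Cb*B = 0.76 * 35.3 = 26.828 m
Step 3 — 1.7*T + Cb*B = 21.42 + 26.828 = 48.248 m
Step 4 — S = 263.8 * 48.248 ≈ 12728 m^2 (5 s.f.)

12728 m^2


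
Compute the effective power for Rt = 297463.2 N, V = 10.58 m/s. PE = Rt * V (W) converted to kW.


Formula: PE = Rt * V / 1000 (kW)
Step 1 — PE (W) = 297463.2 * 10.58 = 3147160.656 W
Step 2 — PE (kW) = 3147160.656 / 1000 ≈ 3147.2 kW (5 s.f.)

3147.2 kW


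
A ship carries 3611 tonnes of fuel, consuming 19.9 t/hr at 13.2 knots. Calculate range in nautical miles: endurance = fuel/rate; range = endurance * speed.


Formula: endurance = fuel / rate; range = endurance * speed
Step 1 — endurance = 3611 / 19.9 = 181.4573 hours
Step 2 — range = 181.4573 * 13.2 ≈ 2395.2 nautical miles (5 s.f.)

2395.2 NM


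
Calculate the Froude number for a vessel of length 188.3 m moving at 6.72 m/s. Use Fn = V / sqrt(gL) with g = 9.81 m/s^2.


Formula: Fn = V / sqrt(g * L)
Step 1 — g * L = 9.81 * 188.3 = 1847.223
Step 2 — sqrt(g * L) = sqrt(1847.223) = 42.979332
Step 3 — Fn = 6.72 / 42.979332 ≈ 0.15635 (5 s.f.)

0.15635


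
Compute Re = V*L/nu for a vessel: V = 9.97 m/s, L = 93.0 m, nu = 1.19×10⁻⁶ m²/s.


Formula: Re = V * L / nu
Step 1 — V * L = 9.97 * 93.0 = 927.21 m^2/s
Step 2 — Re = 927.21 / 1.19e-6 = 7.79e+08

7.79e+08


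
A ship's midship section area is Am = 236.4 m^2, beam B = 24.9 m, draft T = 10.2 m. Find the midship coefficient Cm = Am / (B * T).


Formula: Cm = Am / (B * T)
Step 1 — B * T = 24.9 * 10.2 = 253.98 m^2
Step 2 — Cm = 236.4 / 253.98 ≈ 0.93078 (5 s.f.)

0.93078


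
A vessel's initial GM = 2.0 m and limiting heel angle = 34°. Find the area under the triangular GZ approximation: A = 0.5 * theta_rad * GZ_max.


Formula: GZ_max = GM * sin(theta); Area = 0.5 * theta_rad * GZ_max
Step 1 — GZ_max = 2.0 * sin(34°) = 2.0 * 0.559193 = 1.118386 m
Step 2 — theta_rad = 34 * pi/180 = 0.593412 rad
Step 3 — Area = 0.5 * 0.593412 * 1.118386 ≈ 0.33183 m·rad (5 s.f.)

0.33183 m·rad


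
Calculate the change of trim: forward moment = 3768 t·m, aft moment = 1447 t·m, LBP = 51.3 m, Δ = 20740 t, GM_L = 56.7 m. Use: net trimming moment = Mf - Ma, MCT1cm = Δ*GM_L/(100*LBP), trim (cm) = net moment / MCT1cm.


Formula: net trimming moment = Mf - Ma; MCT1cm = Δ*GM_L/(100*LBP); trim = net moment / MCT1cm
Step 1 — net trimming moment = 3768 - 1447 = 2321 t·m
Step 2 — MCT1cm = 20740 * 56.7 / (100 * 51.3) = 229.2316 t·m/cm
Step 3 — trim = 2321 / 229.2316 ≈ 10.125 cm (5 s.f.)

10.125 cm


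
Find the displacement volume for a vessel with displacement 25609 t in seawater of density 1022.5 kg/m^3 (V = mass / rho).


Formula: V = mass / rho
Step 1 — convert tonnes to kg: 25609 t * 1000 = 25609000 kg
Step 2 — V = 25609000 / 1022.5 ≈ 25045 m^3 (5 s.f.)

25045 m^3


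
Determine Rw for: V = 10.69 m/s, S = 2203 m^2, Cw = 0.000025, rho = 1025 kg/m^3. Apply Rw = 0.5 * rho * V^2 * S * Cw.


Formula: Rw = 0.5 * rho * V^2 * S * Cw
Step 1 — V^2 = 10.69^2 = 114.2761
Step 2 — 0.5 * rho * V^2 = 0.5 * 1025 * 114.2761 = 58566.50125
Step 3 — Rw = 58566.50125 * 2203 * 0.000025 ≈ 3225.6 N (5 s.f.)

3225.6 N


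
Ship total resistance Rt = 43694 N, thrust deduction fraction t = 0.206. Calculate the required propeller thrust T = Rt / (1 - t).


Formula: T = Rt / (1 - t)
Step 1 — (1 - t) = 1 - 0.206 = 0.794
Step 2 — T = 43694 / 0.794 ≈ 55030 N (5 s.f.)

55030 N


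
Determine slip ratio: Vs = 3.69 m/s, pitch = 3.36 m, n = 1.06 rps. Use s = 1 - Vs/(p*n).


Formula: s = 1 - Vs / (p * n)
Step 1 — p * n = 3.36 * 1.06 = 3.5616
Step 2 — Vs / (p*n) = 3.69 / 3.5616 = 1.036051 (6 d.p.)
Step 3 — s = 1 - 1.036051 = -0.036051

-0.036051


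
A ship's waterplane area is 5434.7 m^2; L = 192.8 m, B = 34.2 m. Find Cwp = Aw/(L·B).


Formula: Cwp = Aw / (L * B)
Step 1 — L * B = 192.8 * 34.2 = 6593.76 m^2
Step 2 — Cwp = 5434.7 / 6593.76 ≈ 0.82422 (5 s.f.)

0.82422


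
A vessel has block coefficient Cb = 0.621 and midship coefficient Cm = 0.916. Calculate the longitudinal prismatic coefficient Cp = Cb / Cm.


Formula: Cp = Cb / Cm
Substituting: Cp = 0.621 / 0.916
Result: Cp ≈ 0.67795 (5 s.f.)

0.67795


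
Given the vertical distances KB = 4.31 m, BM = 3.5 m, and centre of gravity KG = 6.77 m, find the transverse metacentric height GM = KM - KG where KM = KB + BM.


Formula: GM = KB + BM - KG
Step 1 — KM = KB + BM = 4.31 + 3.5 = 7.81 m
Step 2 — GM = KM - KG = 7.81 - 6.77 = 1.04 m

1.04 m


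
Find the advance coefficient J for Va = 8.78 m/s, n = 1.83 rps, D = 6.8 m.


Formula: J = Va / (n * D)
Step 1 — n * D = 1.83 * 6.8 = 12.444
Step 2 — J = 8.78 / 12.444 ≈ 0.70556 (5 s.f.)

0.70556


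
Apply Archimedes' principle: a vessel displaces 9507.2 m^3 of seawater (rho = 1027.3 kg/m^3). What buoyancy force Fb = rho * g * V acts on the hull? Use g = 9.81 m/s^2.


Formula: Fb = rho * g * V
Substituting: Fb = 1027.3 * 9.81 * 9507.2
Intermediate: 1027.3 * 9.81 = 10077.813
Result: Fb = 10077.813 * 9507.2 ≈ 95812000 N (5 s.f.)

95812000 N


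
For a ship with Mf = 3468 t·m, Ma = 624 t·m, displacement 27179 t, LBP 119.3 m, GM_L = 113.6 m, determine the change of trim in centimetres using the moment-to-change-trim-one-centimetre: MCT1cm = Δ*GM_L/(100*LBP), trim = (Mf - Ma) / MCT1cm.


Formula: net trimming moment = Mf - Ma; MCT1cm = Δ*GM_L/(100*LBP); trim = net moment / MCT1cm
Step 1 — net trimming moment = 3468 - 624 = 2844 t·m
Step 2 — MCT1cm = 27179 * 113.6 / (100 * 119.3) = 258.8042 t·m/cm
Step 3 — trim = 2844 / 258.8042 ≈ 10.989 cm (5 s.f.)

10.989 cm


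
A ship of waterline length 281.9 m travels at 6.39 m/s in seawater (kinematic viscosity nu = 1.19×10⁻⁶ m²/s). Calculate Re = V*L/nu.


Formula: Re = V * L / nu
Step 1 — V * L = 6.39 * 281.9 = 1801.341 m^2/s
Step 2 — Re = 1801.341 / 1.19e-6 = 1.51e+09

1.51e+09


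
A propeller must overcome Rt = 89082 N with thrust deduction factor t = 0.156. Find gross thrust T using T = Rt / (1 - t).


Formula: T = Rt / (1 - t)
Step 1 — (1 - t) = 1 - 0.156 = 0.844
Step 2 — T = 89082 / 0.844 ≈ 105550 N (5 s.f.)

105550 N


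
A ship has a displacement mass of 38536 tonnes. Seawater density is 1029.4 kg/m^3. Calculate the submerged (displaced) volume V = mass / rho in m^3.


Formula: V = mass / rho
Step 1 — convert tonnes to kg: 38536 t * 1000 = 38536000 kg
Step 2 — V = 38536000 / 1029.4 ≈ 37435 m^3 (5 s.f.)

37435 m^3


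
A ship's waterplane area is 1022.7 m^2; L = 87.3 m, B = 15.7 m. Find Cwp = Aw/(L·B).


Formula: Cwp = Aw / (L * B)
Step 1 — L * B = 87.3 * 15.7 = 1370.61 m^2
Step 2 — Cwp = 1022.7 / 1370.61 ≈ 0.74616 (5 s.f.)

0.74616


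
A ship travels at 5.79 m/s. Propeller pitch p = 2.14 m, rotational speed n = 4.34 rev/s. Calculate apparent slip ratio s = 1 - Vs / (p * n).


Formula: s = 1 - Vs / (p * n)
Step 1 — p * n = 2.14 * 4.34 = 9.2876
Step 2 — Vs / (p*n) = 5.79 / 9.2876 = 0.623412 (6 d.p.)
Step 3 — s = 1 - 0.623412 = 0.376588

0.376588


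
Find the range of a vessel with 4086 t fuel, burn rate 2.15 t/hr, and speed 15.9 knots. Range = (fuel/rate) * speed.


Formula: endurance = fuel / rate; range = endurance * speed
Step 1 — endurance = 4086 / 2.15 = 1900.4651 hours
Step 2 — range = 1900.4651 * 15.9 ≈ 30217 nautical miles (5 s.f.)

30217 NM


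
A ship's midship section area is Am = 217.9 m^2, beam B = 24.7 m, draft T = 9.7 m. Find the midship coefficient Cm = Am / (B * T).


Formula: Cm = Am / (B * T)
Step 1 — B * T = 24.7 * 9.7 = 239.59 m^2
Step 2 — Cm = 217.9 / 239.59 ≈ 0.90947 (5 s.f.)

0.90947


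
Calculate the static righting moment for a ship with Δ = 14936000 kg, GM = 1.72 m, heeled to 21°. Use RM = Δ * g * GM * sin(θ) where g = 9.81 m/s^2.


Formula: GZ = GM * sin(theta); RM = disp * g * GZ
Step 1 — GZ = 1.72 * sin(21°) = 1.72 * 0.358368 = 0.616393 m
Step 2 — RM = 14936000 * 9.81 * 0.616393 ≈ 90315000 N·m (5 s.f.)

90315000 N·m


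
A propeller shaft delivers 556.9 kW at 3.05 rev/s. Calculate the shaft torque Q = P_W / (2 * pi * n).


Formula: Q = P_W / (2 * pi * n)
Step 1 — P_W = 556.9 kW * 1000 = 556900.0 W
Step 2 — 2 * pi * n = 2 * pi * 3.05 = 19.163715
Step 3 — Q = 556900.0 / 19.163715 ≈ 29060 N·m (5 s.f.)

29060 N·m


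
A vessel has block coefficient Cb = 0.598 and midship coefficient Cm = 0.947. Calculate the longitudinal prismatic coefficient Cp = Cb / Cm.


Formula: Cp = Cb / Cm
Substituting: Cp = 0.598 / 0.947
Result: Cp ≈ 0.63147 (5 s.f.)

0.63147


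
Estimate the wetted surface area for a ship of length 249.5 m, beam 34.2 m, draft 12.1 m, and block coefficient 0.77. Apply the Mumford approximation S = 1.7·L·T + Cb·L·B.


Formula: S = 1.7*L*T + V/T with V = Cb*L*B*T, i.e. S = L * (1.7*T + Cb*B)
Step 1 — 1.7*T = 1.7 * 12.1 = 20.57 m
Step 2 — Cb*B = 0.77 * 34.2 = 26.334 m
Step 3 — 1.7*T + Cb*B = 20.57 + 26.334 = 46.904 m
Step 4 — S = 249.5 * 46.904 ≈ 11703 m^2 (5 s.f.)

11703 m^2


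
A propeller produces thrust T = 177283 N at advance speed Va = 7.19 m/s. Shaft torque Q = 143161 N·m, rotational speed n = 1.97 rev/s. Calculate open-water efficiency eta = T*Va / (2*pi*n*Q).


Formula: eta = T * Va / (2 * pi * n * Q)
Step 1 — numerator = T * Va = 177283 * 7.19 = 1274664.77
Step 2 — 2 * pi * n = 2 * pi * 1.97 = 12.377875
Step 3 — denominator = 12.377875 * 143161 = 1772028.96
Step 4 — eta = 1274664.77 / 1772028.96 ≈ 0.71933 (5 s.f.)

0.71933


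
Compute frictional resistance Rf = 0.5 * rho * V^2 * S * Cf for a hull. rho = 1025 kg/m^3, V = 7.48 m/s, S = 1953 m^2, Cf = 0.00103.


Formula: Rf = 0.5 * rho * V^2 * S * Cf
Step 1 — V^2 = 7.48^2 = 55.9504
Step 2 — 0.5 * rho * V^2 = 0.5 * 1025 * 55.9504 = 28674.58
Step 3 — Rf = 28674.58 * 1953 * 0.00103 ≈ 57681 N (5 s.f.)

57681 N


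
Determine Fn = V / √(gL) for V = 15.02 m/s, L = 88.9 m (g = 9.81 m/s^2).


Formula: Fn = V / sqrt(g * L)
Step 1 — g * L = 9.81 * 88.9 = 872.109
Step 2 — sqrt(g * L) = sqrt(872.109) = 29.531492
Step 3 — Fn = 15.02 / 29.531492 ≈ 0.50861 (5 s.f.)

0.50861


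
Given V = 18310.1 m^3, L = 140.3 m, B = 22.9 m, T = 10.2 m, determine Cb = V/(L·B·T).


Formula: Cb = V / (L * B * T)
Step 1 — L * B * T = 140.3 * 22.9 * 10.2 = 32771.274 m^3
Step 2 — Cb = 18310.1 / 32771.274 ≈ 0.55872 (5 s.f.)

0.55872


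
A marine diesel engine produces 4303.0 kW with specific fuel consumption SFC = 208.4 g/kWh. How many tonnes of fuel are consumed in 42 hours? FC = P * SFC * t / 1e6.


Formula: FC (tonnes) = P * SFC * t / 1,000,000
Step 1 — P * SFC * t = 4303.0 * 208.4 * 42 = 37663298.4 g
Step 2 — FC (tonnes) = 37663298.4 / 1,000,000 ≈ 37.663 tonnes (5 s.f.)

37.663 tonnes


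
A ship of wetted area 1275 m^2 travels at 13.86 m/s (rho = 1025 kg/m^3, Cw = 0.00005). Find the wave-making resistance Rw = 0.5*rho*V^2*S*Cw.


Formula: Rw = 0.5 * rho * V^2 * S * Cw
Step 1 — V^2 = 13.86^2 = 192.0996
Step 2 — 0.5 * rho * V^2 = 0.5 * 1025 * 192.0996 = 98451.045
Step 3 — Rw = 98451.045 * 1275 * 0.00005 ≈ 6276.3 N (5 s.f.)

6276.3 N


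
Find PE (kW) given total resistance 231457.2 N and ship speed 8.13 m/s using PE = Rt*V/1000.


Formula: PE = Rt * V / 1000 (kW)
Step 1 — PE (W) = 231457.2 * 8.13 = 1881747.036 W
Step 2 — PE (kW) = 1881747.036 / 1000 ≈ 1881.7 kW (5 s.f.)

1881.7 kW


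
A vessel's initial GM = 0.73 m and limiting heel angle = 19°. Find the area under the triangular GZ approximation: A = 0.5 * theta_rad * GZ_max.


Formula: GZ_max = GM * sin(theta); Area = 0.5 * theta_rad * GZ_max
Step 1 — GZ_max = 0.73 * sin(19°) = 0.73 * 0.325568 = 0.237665 m
Step 2 — theta_rad = 19 * pi/180 = 0.331613 rad
Step 3 — Area = 0.5 * 0.331613 * 0.237665 ≈ 0.039406 m·rad (5 s.f.)

0.039406 m·rad


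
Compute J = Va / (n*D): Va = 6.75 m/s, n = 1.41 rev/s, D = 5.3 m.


Formula: J = Va / (n * D)
Step 1 — n * D = 1.41 * 5.3 = 7.473
Step 2 — J = 6.75 / 7.473 ≈ 0.90325 (5 s.f.)

0.90325


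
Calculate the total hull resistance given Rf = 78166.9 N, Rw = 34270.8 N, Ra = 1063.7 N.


Formula: Rt = Rf + Rw + Ra
Substituting: Rt = 78166.9 + 34270.8 + 1063.7
Result: Rt = 113501.4 N

113501.4 N


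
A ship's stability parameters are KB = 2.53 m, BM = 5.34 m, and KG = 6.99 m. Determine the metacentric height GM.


Formula: GM = KB + BM - KG
Step 1 — KM = KB + BM = 2.53 + 5.34 = 7.87 m
Step 2 — GM = KM - KG = 7.87 - 6.99 = 0.88 m

0.88 m


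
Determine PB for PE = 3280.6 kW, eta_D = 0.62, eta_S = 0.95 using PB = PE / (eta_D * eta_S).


Formula: PB = PE / (eta_D * eta_S)
Step 1 — combined efficiency = eta_D * eta_S = 0.62 * 0.95 = 0.589
Step 2 — PB = 3280.6 / 0.589 ≈ 5569.8 kW (5 s.f.)

5569.8 kW


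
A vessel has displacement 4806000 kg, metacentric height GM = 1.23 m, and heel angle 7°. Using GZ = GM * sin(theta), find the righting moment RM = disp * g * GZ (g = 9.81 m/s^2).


Formula: GZ = GM * sin(theta); RM = disp * g * GZ
Step 1 — GZ = 1.23 * sin(7°) = 1.23 * 0.121869 = 0.149899 m
Step 2 — RM = 4806000 * 9.81 * 0.149899 ≈ 7067300 N·m (5 s.f.)

7067300 N·m


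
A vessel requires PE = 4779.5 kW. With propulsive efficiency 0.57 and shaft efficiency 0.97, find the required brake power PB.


Formula: PB = PE / (eta_D * eta_S)
Step 1 — combined efficiency = eta_D * eta_S = 0.57 * 0.97 = 0.5529
Step 2 — PB = 4779.5 / 0.5529 ≈ 8644.4 kW (5 s.f.)

8644.4 kW


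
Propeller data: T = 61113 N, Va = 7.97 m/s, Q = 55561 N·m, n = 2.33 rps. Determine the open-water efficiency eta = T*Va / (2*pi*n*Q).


Formula: eta = T * Va / (2 * pi * n * Q)
Step 1 — numerator = T * Va = 61113 * 7.97 = 487070.61
Step 2 — 2 * pi * n = 2 * pi * 2.33 = 14.639822
Step 3 — denominator = 14.639822 * 55561 = 813403.15
Step 4 — eta = 487070.61 / 813403.15 ≈ 0.59881 (5 s.f.)

0.59881


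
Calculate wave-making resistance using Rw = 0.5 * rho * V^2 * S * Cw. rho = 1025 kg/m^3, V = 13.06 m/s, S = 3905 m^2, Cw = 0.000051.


Formula: Rw = 0.5 * rho * V^2 * S * Cw
Step 1 — V^2 = 13.06^2 = 170.5636
Step 2 — 0.5 * rho * V^2 = 0.5 * 1025 * 170.5636 = 87413.845
Step 3 — Rw = 87413.845 * 3905 * 0.000051 ≈ 17409 N (5 s.f.)

17409 N


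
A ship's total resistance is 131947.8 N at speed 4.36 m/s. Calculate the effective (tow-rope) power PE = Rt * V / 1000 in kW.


Formula: PE = Rt * V / 1000 (kW)
Step 1 — PE (W) = 131947.8 * 4.36 = 575292.408 W
Step 2 — PE (kW) = 575292.408 / 1000 ≈ 575.29 kW (5 s.f.)

575.29 kW


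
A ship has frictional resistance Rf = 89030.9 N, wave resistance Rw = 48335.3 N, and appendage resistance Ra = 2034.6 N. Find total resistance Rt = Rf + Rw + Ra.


Formula: Rt = Rf + Rw + Ra
Substituting: Rt = 89030.9 + 48335.3 + 2034.6
Result: Rt = 139400.8 N

139400.8 N


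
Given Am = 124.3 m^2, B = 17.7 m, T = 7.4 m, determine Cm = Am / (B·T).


Formula: Cm = Am / (B * T)
Step 1 — B * T = 17.7 * 7.4 = 130.98 m^2
Step 2 — Cm = 124.3 / 130.98 ≈ 0.94900 (5 s.f.)

0.94900


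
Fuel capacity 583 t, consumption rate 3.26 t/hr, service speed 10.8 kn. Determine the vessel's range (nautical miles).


Formula: endurance = fuel / rate; range = endurance * speed
Step 1 — endurance = 583 / 3.26 = 178.8344 hours
Step 2 — range = 178.8344 * 10.8 ≈ 1931.4 nautical miles (5 s.f.)

1931.4 NM


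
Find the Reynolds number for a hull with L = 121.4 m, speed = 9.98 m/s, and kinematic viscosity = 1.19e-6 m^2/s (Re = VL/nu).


Formula: Re = V * L / nu
Step 1 — V * L = 9.98 * 121.4 = 1211.572 m^2/s
Step 2 — Re = 1211.572 / 1.19e-6 = 1.02e+09

1.02e+09


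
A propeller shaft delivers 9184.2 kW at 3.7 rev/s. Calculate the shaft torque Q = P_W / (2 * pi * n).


Formula: Q = P_W / (2 * pi * n)
Step 1 — P_W = 9184.2 kW * 1000 = 9184200.0 W
Step 2 — 2 * pi * n = 2 * pi * 3.7 = 23.247786
Step 3 — Q = 9184200.0 / 23.247786 ≈ 395060 N·m (5 s.f.)

395060 N·m


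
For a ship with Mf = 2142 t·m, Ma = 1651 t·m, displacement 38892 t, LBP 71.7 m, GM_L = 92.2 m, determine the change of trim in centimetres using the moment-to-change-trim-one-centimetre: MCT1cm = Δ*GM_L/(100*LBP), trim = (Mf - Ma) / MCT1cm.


Formula: net trimming moment = Mf - Ma; MCT1cm = Δ*GM_L/(100*LBP); trim = net moment / MCT1cm
Step 1 — net trimming moment = 2142 - 1651 = 491 t·m
Step 2 — MCT1cm = 38892 * 92.2 / (100 * 71.7) = 500.1175 t·m/cm
Step 3 — trim = 491 / 500.1175 ≈ 0.98177 cm (5 s.f.)

0.98177 cm


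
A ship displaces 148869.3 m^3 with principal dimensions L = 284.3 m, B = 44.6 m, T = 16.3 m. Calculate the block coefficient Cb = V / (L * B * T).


Formula: Cb = V / (L * B * T)
Step 1 — L * B * T = 284.3 * 44.6 * 16.3 = 206680.414 m^3
Step 2 — Cb = 148869.3 / 206680.414 ≈ 0.72029 (5 s.f.)

0.72029


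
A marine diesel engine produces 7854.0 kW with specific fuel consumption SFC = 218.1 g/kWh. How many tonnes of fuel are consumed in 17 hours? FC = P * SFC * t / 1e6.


Formula: FC (tonnes) = P * SFC * t / 1,000,000
Step 1 — P * SFC * t = 7854.0 * 218.1 * 17 = 29120275.8 g
Step 2 — FC (tonnes) = 29120275.8 / 1,000,000 ≈ 29.120 tonnes (5 s.f.)

29.120 tonnes


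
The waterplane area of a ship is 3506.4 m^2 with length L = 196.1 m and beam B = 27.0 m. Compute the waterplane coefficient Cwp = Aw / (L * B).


Formula: Cwp = Aw / (L * B)
Step 1 — L * B = 196.1 * 27.0 = 5294.7 m^2
Step 2 — Cwp = 3506.4 / 5294.7 ≈ 0.66225 (5 s.f.)

0.66225


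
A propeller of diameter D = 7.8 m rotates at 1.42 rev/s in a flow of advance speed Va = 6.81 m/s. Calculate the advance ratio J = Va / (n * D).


Formula: J = Va / (n * D)
Step 1 — n * D = 1.42 * 7.8 = 11.076
Step 2 — J = 6.81 / 11.076 ≈ 0.61484 (5 s.f.)

0.61484


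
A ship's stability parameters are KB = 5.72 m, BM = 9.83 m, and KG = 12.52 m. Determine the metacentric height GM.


Formula: GM = KB + BM - KG
Step 1 — KM = KB + BM = 5.72 + 9.83 = 15.55 m
Step 2 — GM = KM - KG = 15.55 - 12.52 = 3.03 m

3.03 m


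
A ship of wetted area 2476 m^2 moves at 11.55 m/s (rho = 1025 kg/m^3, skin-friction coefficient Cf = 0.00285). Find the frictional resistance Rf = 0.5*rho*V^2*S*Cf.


Formula: Rf = 0.5 * rho * V^2 * S * Cf
Step 1 — V^2 = 11.55^2 = 133.4025
Step 2 — 0.5 * rho * V^2 = 0.5 * 1025 * 133.4025 = 68368.78125
Step 3 — Rf = 68368.78125 * 2476 * 0.00285 ≈ 482450 N (5 s.f.)

482450 N


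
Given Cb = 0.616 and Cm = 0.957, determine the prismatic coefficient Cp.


Formula: Cp = Cb / Cm
Substituting: Cp = 0.616 / 0.957
Result: Cp ≈ 0.64368 (5 s.f.)

0.64368


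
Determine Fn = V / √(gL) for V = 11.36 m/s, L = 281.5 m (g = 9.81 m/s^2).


Formula: Fn = V / sqrt(g * L)
Step 1 — g * L = 9.81 * 281.5 = 2761.515
Step 2 — sqrt(g * L) = sqrt(2761.515) = 52.550119
Step 3 — Fn = 11.36 / 52.550119 ≈ 0.21617 (5 s.f.)

0.21617


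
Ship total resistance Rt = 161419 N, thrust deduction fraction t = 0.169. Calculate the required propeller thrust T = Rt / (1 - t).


Formula: T = Rt / (1 - t)
Step 1 — (1 - t) = 1 - 0.169 = 0.831
Step 2 — T = 161419 / 0.831 ≈ 194250 N (5 s.f.)

194250 N


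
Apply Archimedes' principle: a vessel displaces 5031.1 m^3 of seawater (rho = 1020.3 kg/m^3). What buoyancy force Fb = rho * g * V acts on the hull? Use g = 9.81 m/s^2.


Formula: Fb = rho * g * V
Substituting: Fb = 1020.3 * 9.81 * 5031.1
Intermediate: 1020.3 * 9.81 = 10009.143
Result: Fb = 10009.143 * 5031.1 ≈ 50357000 N (5 s.f.)

50357000 N


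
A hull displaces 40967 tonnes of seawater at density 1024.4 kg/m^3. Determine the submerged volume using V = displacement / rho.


Formula: V = mass / rho
Step 1 — convert tonnes to kg: 40967 t * 1000 = 40967000 kg
Step 2 — V = 40967000 / 1024.4 ≈ 39991 m^3 (5 s.f.)

39991 m^3


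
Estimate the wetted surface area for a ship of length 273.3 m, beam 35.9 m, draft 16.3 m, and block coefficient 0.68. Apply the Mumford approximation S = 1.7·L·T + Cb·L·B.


Formula: S = 1.7*L*T + V/T with V = Cb*L*B*T, i.e. S = L * (1.7*T + Cb*B)
Step 1 — 1.7*T = 1.7 * 16.3 = 27.71 m
Step 2 — Cb*B = 0.68 * 35.9 = 24.412 m
Step 3 — 1.7*T + Cb*B = 27.71 + 24.412 = 52.122 m
Step 4 — S = 273.3 * 52.122 ≈ 14245 m^2 (5 s.f.)

14245 m^2


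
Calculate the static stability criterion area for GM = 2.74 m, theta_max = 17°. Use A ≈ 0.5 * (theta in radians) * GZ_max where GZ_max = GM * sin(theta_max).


Formula: GZ_max = GM * sin(theta); Area = 0.5 * theta_rad * GZ_max
Step 1 — GZ_max = 2.74 * sin(17°) = 2.74 * 0.292372 = 0.801099 m
Step 2 — theta_rad = 17 * pi/180 = 0.296706 rad
Step 3 — Area = 0.5 * 0.296706 * 0.801099 ≈ 0.11885 m·rad (5 s.f.)

0.11885 m·rad


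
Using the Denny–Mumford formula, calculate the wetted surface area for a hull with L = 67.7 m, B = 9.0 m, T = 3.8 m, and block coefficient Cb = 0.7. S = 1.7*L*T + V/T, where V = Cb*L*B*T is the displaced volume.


Formula: S = 1.7*L*T + V/T with V = Cb*L*B*T, i.e. S = L * (1.7*T + Cb*B)
Step 1 — 1.7*T = 1.7 * 3.8 = 6.46 m
Step 2 — Cb*B = 0.7 * 9.0 = 6.3 m
Step 3 — 1.7*T + Cb*B = 6.46 + 6.3 = 12.76 m
Step 4 — S = 67.7 * 12.76 ≈ 863.85 m^2 (5 s.f.)

863.85 m^2


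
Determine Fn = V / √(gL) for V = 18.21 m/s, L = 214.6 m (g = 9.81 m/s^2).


Formula: Fn = V / sqrt(g * L)
Step 1 — g * L = 9.81 * 214.6 = 2105.226
Step 2 — sqrt(g * L) = sqrt(2105.226) = 45.882742
Step 3 — Fn = 18.21 / 45.882742 ≈ 0.39688 (5 s.f.)

0.39688


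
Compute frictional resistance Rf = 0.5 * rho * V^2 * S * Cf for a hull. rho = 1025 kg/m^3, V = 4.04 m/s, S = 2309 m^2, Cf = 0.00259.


Formula: Rf = 0.5 * rho * V^2 * S * Cf
Step 1 — V^2 = 4.04^2 = 16.3216
Step 2 — 0.5 * rho * V^2 = 0.5 * 1025 * 16.3216 = 8364.82
Step 3 — Rf = 8364.82 * 2309 * 0.00259 ≈ 50024 N (5 s.f.)

50024 N
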